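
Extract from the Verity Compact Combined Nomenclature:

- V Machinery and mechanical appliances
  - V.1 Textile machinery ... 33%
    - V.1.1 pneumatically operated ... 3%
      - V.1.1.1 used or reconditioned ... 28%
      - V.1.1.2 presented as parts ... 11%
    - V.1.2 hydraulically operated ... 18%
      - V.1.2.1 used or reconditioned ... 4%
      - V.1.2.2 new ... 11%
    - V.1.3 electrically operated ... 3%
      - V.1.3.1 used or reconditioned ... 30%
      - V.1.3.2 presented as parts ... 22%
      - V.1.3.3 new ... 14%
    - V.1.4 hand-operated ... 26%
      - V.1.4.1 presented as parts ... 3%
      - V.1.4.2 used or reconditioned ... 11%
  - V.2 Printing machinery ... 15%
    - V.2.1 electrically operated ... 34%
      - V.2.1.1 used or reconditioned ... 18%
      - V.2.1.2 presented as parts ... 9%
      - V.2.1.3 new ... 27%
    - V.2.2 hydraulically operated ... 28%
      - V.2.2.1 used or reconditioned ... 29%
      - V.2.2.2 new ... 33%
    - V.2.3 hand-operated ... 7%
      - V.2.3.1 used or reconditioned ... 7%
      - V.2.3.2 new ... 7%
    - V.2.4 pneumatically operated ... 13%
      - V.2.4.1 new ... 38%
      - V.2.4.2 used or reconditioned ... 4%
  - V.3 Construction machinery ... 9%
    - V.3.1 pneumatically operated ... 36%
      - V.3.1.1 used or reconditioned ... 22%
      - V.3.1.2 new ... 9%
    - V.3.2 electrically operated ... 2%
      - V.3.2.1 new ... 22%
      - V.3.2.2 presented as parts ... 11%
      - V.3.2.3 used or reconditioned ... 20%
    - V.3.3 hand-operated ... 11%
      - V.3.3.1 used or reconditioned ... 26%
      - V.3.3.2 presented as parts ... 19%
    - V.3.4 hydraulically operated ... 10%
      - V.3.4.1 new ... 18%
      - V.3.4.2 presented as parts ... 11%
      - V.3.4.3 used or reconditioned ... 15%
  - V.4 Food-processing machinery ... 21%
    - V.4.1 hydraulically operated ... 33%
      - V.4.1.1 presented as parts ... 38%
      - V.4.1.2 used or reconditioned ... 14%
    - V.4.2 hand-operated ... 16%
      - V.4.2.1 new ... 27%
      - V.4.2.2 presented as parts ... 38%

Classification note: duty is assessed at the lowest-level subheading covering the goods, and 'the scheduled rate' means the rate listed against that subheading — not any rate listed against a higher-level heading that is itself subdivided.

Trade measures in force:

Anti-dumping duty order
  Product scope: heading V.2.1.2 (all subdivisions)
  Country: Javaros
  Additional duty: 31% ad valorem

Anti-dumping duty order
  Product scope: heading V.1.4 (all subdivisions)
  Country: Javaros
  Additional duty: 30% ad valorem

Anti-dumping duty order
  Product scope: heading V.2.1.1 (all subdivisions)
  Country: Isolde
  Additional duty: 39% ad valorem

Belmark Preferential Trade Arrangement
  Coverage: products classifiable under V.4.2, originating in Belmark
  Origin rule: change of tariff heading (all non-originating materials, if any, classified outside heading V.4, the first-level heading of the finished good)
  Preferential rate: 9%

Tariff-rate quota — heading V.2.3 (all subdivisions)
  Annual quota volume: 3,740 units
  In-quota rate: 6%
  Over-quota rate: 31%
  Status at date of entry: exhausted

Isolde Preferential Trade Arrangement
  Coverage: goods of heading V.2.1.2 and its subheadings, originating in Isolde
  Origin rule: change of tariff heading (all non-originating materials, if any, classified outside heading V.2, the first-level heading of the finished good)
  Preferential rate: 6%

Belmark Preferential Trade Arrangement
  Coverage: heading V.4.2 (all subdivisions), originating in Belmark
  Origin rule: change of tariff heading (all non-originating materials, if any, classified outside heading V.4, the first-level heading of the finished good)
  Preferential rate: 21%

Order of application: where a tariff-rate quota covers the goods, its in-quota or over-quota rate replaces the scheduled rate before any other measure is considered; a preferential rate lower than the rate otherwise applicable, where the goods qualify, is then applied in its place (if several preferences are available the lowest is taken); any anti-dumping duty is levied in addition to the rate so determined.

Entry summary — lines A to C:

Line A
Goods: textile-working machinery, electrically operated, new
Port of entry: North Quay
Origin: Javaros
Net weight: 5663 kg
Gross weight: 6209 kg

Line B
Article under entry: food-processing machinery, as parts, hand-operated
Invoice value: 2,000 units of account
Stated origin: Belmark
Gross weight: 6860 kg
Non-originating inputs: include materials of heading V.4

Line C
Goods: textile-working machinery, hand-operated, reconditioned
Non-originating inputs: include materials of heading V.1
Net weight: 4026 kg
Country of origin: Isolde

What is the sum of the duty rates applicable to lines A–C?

63%

Line A: textile-working → V.1; electrically operated → V.1.3; new → V.1.3.3. Scheduled 14%. No special measure applies. → 14%.
Line B: food-processing → V.4; hand-operated → V.4.2; as parts → V.4.2.2. Scheduled 38%. Belmark agreement on V.4.2: CTH not met; Belmark agreement on V.4.2: CTH not met. → 38%.
Line C: textile-working → V.1; hand-operated → V.1.4; reconditioned → V.1.4.2. Scheduled 11%. Isolde agreement on V.2.1.2: V.1.4.2 not covered. → 11%.
Sum: 14% + 38% + 11% = 63%.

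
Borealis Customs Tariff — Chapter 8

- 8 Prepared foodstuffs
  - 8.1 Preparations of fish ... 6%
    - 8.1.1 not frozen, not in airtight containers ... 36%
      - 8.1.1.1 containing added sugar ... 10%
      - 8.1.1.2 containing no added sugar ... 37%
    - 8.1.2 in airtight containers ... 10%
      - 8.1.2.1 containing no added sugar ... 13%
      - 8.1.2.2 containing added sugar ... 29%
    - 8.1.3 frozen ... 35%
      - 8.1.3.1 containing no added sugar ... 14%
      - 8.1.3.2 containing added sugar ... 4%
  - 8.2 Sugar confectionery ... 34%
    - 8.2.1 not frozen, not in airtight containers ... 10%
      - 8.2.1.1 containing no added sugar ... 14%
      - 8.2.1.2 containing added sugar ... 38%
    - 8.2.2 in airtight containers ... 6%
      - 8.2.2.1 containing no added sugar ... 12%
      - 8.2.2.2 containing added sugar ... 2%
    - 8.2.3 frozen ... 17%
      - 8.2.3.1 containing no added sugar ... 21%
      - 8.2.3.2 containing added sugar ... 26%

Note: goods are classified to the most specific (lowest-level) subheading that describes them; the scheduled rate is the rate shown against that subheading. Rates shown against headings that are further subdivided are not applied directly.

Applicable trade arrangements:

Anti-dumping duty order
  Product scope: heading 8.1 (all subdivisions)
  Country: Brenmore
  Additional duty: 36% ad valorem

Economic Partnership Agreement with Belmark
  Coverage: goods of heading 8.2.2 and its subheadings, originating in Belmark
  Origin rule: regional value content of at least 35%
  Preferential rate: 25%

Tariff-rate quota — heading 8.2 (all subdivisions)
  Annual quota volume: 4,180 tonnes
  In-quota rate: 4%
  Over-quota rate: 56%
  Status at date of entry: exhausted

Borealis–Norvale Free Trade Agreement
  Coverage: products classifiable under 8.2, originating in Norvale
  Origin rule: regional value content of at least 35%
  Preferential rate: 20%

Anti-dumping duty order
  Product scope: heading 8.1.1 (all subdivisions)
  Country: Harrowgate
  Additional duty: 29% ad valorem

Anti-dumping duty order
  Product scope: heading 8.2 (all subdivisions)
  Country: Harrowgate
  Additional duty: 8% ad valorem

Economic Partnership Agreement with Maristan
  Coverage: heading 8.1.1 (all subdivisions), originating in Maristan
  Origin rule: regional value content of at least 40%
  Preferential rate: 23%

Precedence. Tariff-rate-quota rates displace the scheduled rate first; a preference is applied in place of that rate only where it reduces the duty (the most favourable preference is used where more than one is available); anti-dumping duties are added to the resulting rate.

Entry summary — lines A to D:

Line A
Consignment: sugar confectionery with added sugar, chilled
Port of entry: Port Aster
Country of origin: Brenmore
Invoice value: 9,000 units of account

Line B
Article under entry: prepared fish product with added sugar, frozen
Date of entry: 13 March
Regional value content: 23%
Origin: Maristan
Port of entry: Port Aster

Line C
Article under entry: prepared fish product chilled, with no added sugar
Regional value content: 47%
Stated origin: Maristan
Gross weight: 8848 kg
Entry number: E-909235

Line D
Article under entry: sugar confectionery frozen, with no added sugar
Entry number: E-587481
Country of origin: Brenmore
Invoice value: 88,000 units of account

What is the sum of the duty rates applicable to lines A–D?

139%

Line A: sugar confectionery → 8.2; chilled → 8.2.1; with added sugar → 8.2.1.2. Scheduled 38%. quota on 8.2 exhausted → over-quota 56%. → 56%.
Line B: prepared fish product → 8.1; frozen → 8.1.3; with added sugar → 8.1.3.2. Scheduled 4%. Maristan agreement on 8.1.1: 8.1.3.2 not covered. → 4%.
Line C: prepared fish product → 8.1; chilled → 8.1.1; with no added sugar → 8.1.1.2. Scheduled 37%. Maristan agreement on 8.1.1: RVC ≥ 40% → 23% available; preferential 23%. → 23%.
Line D: sugar confectionery → 8.2; frozen → 8.2.3; with no added sugar → 8.2.3.1. Scheduled 21%. quota on 8.2 exhausted → over-quota 56%. → 56%.
Sum: 56% + 4% + 23% + 56% = 139%.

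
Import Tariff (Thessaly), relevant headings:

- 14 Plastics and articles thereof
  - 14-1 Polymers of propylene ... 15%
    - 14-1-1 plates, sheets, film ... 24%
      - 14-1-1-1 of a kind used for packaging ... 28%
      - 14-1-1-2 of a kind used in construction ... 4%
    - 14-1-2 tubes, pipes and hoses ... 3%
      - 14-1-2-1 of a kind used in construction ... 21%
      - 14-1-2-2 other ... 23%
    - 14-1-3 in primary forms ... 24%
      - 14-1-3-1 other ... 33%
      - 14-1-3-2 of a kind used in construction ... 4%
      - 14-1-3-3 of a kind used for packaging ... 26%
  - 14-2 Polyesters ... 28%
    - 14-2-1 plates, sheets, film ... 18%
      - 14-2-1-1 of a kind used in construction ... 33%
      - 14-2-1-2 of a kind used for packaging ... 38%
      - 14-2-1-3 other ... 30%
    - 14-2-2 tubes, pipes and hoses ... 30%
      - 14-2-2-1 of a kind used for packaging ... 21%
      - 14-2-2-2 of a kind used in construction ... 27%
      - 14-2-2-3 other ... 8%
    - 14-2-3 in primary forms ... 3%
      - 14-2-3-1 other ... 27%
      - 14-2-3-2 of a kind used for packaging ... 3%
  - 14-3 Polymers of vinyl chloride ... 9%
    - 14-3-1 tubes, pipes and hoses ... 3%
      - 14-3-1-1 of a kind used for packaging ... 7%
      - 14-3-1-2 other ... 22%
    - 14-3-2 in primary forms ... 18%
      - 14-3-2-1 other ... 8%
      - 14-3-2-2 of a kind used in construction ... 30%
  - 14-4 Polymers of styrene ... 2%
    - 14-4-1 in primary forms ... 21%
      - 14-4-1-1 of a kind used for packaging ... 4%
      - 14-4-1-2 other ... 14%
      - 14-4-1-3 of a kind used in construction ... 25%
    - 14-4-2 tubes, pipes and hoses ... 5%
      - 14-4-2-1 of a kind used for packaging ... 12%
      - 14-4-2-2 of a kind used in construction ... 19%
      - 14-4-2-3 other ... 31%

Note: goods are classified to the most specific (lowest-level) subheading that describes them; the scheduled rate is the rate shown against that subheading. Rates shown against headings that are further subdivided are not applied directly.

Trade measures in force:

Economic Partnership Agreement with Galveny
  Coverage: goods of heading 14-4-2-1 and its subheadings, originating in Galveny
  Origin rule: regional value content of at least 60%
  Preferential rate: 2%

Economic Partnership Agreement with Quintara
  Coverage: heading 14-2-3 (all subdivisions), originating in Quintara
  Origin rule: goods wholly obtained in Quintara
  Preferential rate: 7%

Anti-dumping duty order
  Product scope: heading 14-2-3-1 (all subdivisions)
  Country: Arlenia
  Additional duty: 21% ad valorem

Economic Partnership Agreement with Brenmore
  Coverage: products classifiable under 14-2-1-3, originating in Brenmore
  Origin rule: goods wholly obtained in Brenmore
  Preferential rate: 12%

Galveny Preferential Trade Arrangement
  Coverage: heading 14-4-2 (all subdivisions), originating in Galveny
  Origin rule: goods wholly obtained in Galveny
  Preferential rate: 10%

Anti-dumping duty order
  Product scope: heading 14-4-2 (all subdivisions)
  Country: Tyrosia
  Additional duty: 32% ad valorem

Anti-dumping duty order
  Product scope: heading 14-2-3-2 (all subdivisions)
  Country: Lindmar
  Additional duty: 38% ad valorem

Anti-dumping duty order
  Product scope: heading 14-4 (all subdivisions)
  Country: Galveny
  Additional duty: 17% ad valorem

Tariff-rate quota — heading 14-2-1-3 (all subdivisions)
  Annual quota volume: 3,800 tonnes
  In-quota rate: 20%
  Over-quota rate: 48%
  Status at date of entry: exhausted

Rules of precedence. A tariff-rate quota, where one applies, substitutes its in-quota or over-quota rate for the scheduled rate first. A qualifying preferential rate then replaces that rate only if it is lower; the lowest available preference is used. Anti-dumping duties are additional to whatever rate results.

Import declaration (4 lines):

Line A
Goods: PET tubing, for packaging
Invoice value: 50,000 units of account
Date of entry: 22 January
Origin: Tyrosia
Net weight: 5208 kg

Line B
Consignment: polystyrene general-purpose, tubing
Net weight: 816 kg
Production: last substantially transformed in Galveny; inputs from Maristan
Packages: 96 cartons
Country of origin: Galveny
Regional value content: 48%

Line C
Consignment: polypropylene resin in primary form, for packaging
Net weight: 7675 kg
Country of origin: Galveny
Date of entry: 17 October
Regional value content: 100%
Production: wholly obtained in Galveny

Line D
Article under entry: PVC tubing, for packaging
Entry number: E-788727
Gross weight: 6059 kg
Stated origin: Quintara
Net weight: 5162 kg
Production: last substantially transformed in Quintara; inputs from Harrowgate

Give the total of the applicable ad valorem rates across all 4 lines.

Line A: PET → 14-2; tubing → 14-2-2; for packaging → 14-2-2-1. Scheduled 21%. No special measure applies. → 21%.
Line B: polystyrene → 14-4; tubing → 14-4-2; general-purpose → 14-4-2-3. Scheduled 31%. Galveny agreement on 14-4-2-1: 14-4-2-3 not covered; Galveny agreement on 14-4-2: not wholly obtained; anti-dumping (Galveny, 14-4): +17%; total 31% + 17% = 48%. → 48%.
Line C: polypropylene → 14-1; resin in primary form → 14-1-3; for packaging → 14-1-3-3. Scheduled 26%. Galveny agreement on 14-4-2-1: 14-1-3-3 not covered; Galveny agreement on 14-4-2: 14-1-3-3 not covered. → 26%.
Line D: PVC → 14-3; tubing → 14-3-1; for packaging → 14-3-1-1. Scheduled 7%. Quintara agreement on 14-2-3: 14-3-1-1 not covered. → 7%.
Sum: 21% + 48% + 26% + 7% = 102%.

102%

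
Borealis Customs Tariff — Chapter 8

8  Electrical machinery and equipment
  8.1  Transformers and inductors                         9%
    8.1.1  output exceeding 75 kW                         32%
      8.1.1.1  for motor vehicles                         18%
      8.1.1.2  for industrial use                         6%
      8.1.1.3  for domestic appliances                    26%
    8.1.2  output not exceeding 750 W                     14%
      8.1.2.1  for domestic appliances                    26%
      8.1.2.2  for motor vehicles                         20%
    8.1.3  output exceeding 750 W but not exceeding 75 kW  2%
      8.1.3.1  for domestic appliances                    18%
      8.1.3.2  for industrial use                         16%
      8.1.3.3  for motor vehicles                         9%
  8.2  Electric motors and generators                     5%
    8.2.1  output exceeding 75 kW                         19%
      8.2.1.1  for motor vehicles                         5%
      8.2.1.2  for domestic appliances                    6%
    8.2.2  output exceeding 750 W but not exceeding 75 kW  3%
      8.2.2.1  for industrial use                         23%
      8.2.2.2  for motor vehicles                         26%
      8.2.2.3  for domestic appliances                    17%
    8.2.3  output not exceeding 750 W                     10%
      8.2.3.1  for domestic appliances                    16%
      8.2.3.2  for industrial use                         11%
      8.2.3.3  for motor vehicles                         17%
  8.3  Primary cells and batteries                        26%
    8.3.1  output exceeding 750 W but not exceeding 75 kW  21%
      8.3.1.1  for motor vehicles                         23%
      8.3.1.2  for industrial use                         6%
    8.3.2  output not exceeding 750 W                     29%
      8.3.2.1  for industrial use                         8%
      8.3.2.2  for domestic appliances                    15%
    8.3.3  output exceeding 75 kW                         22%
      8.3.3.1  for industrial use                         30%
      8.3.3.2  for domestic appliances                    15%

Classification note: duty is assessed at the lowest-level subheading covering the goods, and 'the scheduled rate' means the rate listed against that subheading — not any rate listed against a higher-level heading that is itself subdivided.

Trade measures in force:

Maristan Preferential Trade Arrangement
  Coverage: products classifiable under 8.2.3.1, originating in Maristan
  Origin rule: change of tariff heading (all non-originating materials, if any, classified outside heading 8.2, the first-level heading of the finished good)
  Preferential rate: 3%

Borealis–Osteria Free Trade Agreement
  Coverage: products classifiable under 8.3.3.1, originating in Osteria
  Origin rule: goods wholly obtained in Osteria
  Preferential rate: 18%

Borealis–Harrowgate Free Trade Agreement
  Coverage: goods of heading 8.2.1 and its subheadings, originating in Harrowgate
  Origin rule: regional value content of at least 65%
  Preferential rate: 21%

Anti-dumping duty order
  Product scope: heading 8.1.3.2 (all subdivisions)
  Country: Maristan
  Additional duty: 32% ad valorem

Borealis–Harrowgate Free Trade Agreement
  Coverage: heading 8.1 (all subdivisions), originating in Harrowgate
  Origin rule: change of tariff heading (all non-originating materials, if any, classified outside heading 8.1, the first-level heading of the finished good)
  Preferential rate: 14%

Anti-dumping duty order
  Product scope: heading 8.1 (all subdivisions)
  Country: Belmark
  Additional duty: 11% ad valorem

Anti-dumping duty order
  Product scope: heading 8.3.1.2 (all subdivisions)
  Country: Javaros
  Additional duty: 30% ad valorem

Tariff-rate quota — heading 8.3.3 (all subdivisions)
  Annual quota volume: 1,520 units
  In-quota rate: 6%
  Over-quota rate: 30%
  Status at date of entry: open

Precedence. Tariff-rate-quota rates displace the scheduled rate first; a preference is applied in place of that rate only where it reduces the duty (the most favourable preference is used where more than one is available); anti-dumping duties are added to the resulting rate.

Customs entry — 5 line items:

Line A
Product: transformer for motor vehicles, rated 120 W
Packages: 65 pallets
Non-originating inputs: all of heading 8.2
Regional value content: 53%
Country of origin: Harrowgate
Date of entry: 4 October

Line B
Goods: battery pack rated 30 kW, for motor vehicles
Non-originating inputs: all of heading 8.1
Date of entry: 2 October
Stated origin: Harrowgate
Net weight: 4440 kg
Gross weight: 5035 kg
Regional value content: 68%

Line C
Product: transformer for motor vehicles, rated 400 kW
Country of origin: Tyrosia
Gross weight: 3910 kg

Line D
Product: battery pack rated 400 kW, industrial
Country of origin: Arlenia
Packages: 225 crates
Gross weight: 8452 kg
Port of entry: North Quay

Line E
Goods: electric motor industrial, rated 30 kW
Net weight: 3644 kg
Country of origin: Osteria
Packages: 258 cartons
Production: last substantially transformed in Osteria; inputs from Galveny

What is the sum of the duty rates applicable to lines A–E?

84%

Line A: transformer → 8.1; rated 120 W → 8.1.2; for motor vehicles → 8.1.2.2. Scheduled 20%. Harrowgate agreement on 8.2.1: 8.1.2.2 not covered; Harrowgate agreement on 8.1: CTH met → 14% available; preferential 14%. → 14%.
Line B: battery pack → 8.3; rated 30 kW → 8.3.1; for motor vehicles → 8.3.1.1. Scheduled 23%. Harrowgate agreement on 8.2.1: 8.3.1.1 not covered; Harrowgate agreement on 8.1: 8.3.1.1 not covered. → 23%.
Line C: transformer → 8.1; rated 400 kW → 8.1.1; for motor vehicles → 8.1.1.1. Scheduled 18%. No special measure applies. → 18%.
Line D: battery pack → 8.3; rated 400 kW → 8.3.3; industrial → 8.3.3.1. Scheduled 30%. quota on 8.3.3 open → in-quota 6%. → 6%.
Line E: electric motor → 8.2; rated 30 kW → 8.2.2; industrial → 8.2.2.1. Scheduled 23%. Osteria agreement on 8.3.3.1: 8.2.2.1 not covered. → 23%.
Sum: 14% + 23% + 18% + 6% + 23% = 84%.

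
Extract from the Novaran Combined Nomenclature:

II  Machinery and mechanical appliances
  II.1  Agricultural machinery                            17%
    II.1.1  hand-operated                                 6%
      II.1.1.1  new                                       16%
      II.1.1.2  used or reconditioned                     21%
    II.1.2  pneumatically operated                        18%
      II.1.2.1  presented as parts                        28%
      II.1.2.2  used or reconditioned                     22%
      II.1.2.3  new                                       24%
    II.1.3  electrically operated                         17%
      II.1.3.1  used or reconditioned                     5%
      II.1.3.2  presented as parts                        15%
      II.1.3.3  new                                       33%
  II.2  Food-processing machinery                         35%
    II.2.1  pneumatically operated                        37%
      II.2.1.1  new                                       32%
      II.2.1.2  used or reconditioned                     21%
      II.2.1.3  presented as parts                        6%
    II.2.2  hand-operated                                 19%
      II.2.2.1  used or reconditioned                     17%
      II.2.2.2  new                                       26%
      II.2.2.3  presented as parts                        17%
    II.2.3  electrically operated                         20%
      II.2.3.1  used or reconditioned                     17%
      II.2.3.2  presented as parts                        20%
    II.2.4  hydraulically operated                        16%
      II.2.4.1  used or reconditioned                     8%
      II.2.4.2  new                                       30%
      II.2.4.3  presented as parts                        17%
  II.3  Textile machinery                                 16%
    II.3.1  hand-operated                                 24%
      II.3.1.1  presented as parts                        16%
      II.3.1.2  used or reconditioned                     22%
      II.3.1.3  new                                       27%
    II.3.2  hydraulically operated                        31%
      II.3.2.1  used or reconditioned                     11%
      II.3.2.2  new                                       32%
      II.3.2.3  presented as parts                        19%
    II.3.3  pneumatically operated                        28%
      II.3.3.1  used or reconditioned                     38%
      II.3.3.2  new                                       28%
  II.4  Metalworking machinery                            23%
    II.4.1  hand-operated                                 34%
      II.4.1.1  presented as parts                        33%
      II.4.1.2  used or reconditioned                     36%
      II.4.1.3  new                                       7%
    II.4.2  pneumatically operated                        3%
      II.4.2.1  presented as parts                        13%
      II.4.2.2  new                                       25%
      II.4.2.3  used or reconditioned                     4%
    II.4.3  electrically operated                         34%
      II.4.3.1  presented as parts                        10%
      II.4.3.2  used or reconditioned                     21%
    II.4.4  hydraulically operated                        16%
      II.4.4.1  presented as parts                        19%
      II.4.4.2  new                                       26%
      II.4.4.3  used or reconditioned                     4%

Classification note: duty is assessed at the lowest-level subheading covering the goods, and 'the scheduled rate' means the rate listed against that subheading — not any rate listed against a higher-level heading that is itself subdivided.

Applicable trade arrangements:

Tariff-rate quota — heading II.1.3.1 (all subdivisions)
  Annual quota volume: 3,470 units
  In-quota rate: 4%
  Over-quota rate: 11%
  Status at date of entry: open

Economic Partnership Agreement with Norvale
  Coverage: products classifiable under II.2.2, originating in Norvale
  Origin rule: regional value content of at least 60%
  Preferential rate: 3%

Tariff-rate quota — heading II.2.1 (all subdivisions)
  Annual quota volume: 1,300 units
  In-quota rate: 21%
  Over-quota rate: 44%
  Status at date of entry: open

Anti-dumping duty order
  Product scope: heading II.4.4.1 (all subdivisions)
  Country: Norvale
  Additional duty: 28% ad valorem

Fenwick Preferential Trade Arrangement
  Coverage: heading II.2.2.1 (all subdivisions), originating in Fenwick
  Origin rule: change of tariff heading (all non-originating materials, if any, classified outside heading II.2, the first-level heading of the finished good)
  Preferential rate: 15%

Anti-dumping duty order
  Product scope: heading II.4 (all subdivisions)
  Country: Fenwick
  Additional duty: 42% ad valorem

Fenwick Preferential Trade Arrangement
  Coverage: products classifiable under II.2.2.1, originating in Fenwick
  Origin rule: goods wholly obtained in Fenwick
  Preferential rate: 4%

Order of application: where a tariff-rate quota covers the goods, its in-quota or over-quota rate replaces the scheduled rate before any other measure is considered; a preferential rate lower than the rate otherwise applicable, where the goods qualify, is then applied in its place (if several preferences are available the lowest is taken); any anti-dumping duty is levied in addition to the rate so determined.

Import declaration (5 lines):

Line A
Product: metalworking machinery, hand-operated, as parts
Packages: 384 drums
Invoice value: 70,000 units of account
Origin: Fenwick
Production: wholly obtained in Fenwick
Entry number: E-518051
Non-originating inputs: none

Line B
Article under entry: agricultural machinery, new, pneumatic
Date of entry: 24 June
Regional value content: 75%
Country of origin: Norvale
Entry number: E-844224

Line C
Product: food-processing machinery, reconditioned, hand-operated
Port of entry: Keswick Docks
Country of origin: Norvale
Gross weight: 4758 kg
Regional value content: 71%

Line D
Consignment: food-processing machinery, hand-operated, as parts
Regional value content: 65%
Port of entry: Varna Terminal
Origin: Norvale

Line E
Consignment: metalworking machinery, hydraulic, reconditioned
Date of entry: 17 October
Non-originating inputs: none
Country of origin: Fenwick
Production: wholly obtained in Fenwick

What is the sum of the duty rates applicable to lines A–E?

Line A: metalworking → II.4; hand-operated → II.4.1; as parts → II.4.1.1. Scheduled 33%. Fenwick agreement on II.2.2.1: II.4.1.1 not covered; Fenwick agreement on II.2.2.1: II.4.1.1 not covered; anti-dumping (Fenwick, II.4): +42%; total 33% + 42% = 75%. → 75%.
Line B: agricultural → II.1; pneumatic → II.1.2; new → II.1.2.3. Scheduled 24%. Norvale agreement on II.2.2: II.1.2.3 not covered. → 24%.
Line C: food-processing → II.2; hand-operated → II.2.2; reconditioned → II.2.2.1. Scheduled 17%. Norvale agreement on II.2.2: RVC ≥ 60% → 3% available; preferential 3%. → 3%.
Line D: food-processing → II.2; hand-operated → II.2.2; as parts → II.2.2.3. Scheduled 17%. Norvale agreement on II.2.2: RVC ≥ 60% → 3% available; preferential 3%. → 3%.
Line E: metalworking → II.4; hydraulic → II.4.4; reconditioned → II.4.4.3. Scheduled 4%. Fenwick agreement on II.2.2.1: II.4.4.3 not covered; Fenwick agreement on II.2.2.1: II.4.4.3 not covered; anti-dumping (Fenwick, II.4): +42%; total 4% + 42% = 46%. → 46%.
Sum: 75% + 24% + 3% + 3% + 46% = 151%.

151%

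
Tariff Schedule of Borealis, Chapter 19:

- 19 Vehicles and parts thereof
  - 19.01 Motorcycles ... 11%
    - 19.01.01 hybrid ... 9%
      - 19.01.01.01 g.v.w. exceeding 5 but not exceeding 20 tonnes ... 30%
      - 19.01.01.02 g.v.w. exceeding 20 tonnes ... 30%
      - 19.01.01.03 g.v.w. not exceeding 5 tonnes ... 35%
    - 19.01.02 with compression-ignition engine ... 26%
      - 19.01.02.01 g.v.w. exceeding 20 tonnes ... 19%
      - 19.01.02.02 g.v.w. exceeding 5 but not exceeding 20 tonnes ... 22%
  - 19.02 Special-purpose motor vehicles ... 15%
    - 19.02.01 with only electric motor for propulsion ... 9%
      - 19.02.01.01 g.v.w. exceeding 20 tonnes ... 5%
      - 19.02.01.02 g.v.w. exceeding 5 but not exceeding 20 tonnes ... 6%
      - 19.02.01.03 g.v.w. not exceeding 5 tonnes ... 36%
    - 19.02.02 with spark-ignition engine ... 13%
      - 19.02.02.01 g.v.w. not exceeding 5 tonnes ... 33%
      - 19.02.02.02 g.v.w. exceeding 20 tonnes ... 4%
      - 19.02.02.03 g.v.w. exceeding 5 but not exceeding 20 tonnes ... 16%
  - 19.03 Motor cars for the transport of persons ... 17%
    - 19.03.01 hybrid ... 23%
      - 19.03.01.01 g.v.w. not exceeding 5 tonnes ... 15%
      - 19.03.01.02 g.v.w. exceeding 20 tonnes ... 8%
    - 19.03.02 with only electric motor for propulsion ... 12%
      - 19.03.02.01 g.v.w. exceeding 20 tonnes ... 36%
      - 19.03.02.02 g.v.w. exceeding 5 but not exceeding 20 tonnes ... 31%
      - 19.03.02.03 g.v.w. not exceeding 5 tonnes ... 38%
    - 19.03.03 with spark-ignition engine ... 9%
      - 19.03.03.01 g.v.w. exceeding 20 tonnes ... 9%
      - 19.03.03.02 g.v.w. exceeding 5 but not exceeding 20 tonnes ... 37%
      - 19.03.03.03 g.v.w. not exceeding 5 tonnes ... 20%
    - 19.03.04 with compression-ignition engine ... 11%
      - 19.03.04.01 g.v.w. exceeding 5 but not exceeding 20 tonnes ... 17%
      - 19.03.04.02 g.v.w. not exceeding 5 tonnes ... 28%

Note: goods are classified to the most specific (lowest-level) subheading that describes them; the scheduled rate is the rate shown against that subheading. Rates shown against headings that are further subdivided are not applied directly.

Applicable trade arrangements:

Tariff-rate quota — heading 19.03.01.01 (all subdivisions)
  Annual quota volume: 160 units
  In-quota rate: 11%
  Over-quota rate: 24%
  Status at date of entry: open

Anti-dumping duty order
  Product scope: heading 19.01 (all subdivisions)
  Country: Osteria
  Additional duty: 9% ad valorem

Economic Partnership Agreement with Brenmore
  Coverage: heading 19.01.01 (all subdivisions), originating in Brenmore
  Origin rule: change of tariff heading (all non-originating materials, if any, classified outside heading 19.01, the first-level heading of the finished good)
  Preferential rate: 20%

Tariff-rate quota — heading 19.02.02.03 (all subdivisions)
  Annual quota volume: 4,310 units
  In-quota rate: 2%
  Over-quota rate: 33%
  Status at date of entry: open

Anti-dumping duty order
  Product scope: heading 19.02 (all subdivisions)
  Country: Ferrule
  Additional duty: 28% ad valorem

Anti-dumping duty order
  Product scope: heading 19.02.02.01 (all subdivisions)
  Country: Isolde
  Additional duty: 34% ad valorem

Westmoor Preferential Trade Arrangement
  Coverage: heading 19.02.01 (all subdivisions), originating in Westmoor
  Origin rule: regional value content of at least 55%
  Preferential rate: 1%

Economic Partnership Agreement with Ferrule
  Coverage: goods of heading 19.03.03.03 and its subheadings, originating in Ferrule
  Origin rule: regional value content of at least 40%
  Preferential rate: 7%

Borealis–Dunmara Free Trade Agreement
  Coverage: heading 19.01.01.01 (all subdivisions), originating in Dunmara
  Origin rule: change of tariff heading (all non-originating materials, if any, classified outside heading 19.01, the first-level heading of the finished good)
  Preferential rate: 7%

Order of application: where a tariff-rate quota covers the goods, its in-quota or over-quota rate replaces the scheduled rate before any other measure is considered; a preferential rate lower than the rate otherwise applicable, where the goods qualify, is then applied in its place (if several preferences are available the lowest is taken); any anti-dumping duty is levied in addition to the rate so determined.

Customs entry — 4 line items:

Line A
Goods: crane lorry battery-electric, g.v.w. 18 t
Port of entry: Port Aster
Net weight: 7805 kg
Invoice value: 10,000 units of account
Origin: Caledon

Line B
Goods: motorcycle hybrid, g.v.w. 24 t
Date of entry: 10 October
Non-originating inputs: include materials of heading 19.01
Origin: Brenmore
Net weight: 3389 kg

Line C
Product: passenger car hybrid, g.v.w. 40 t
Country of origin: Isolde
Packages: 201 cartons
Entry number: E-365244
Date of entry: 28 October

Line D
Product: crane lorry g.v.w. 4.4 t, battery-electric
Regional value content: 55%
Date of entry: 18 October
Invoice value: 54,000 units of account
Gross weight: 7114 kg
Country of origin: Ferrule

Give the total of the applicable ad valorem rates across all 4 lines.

Line A: crane lorry → 19.02; battery-electric → 19.02.01; g.v.w. 18 t → 19.02.01.02. Scheduled 6%. No special measure applies. → 6%.
Line B: motorcycle → 19.01; hybrid → 19.01.01; g.v.w. 24 t → 19.01.01.02. Scheduled 30%. Brenmore agreement on 19.01.01: CTH not met. → 30%.
Line C: passenger car → 19.03; hybrid → 19.03.01; g.v.w. 40 t → 19.03.01.02. Scheduled 8%. No special measure applies. → 8%.
Line D: crane lorry → 19.02; battery-electric → 19.02.01; g.v.w. 4.4 t → 19.02.01.03. Scheduled 36%. Ferrule agreement on 19.03.03.03: 19.02.01.03 not covered; anti-dumping (Ferrule, 19.02): +28%; total 36% + 28% = 64%. → 64%.
Sum: 6% + 30% + 8% + 64% = 108%.

108%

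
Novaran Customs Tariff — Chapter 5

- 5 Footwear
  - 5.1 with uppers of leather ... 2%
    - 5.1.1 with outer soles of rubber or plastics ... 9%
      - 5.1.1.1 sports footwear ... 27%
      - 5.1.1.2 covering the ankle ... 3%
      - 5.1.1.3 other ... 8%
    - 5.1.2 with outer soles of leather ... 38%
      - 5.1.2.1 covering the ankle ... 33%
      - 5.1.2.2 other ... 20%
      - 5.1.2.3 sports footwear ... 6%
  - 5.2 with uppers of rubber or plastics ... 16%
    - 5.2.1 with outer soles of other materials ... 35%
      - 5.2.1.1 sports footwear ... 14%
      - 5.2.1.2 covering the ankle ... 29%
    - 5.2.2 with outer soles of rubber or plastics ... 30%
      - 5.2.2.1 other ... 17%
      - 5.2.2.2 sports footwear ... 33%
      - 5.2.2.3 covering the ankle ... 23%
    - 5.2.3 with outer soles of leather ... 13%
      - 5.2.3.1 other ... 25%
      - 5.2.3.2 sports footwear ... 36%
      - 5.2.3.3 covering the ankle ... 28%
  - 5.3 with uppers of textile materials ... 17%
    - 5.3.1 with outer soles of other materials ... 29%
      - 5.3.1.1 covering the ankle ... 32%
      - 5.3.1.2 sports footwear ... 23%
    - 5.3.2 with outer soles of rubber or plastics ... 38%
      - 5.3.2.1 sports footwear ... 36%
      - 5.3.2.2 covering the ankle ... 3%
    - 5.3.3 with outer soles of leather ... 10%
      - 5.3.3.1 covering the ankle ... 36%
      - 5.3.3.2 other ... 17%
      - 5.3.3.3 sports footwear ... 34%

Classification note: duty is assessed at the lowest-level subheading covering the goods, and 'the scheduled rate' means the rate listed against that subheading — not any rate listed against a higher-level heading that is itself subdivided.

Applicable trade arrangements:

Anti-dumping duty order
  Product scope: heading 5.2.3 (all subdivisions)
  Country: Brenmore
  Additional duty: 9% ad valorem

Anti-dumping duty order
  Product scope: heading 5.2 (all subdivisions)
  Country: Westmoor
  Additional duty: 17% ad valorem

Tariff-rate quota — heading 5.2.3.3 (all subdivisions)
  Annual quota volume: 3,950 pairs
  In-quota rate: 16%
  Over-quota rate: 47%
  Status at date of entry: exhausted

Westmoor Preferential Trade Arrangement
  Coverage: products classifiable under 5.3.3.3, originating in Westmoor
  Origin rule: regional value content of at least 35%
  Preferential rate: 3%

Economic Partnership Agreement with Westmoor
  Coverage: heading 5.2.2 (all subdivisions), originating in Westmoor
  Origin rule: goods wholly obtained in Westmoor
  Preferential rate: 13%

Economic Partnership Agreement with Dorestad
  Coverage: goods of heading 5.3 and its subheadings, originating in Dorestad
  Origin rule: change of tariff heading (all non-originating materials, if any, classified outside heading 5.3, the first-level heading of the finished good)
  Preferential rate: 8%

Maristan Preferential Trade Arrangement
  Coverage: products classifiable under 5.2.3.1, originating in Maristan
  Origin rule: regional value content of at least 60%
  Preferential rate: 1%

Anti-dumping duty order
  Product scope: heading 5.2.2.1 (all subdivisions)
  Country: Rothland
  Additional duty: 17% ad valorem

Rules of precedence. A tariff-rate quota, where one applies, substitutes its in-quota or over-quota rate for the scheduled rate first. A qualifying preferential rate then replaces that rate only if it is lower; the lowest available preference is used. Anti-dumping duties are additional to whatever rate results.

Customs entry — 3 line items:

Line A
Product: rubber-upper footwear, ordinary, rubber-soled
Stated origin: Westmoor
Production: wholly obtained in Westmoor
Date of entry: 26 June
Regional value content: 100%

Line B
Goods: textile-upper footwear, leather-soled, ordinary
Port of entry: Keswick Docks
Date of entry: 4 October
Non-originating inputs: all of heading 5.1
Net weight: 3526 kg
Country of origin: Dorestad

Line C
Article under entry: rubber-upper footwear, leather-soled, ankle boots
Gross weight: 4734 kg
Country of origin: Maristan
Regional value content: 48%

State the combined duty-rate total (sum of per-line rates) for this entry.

85%

Line A: rubber-upper → 5.2; rubber-soled → 5.2.2; ordinary → 5.2.2.1. Scheduled 17%. Westmoor agreement on 5.3.3.3: 5.2.2.1 not covered; Westmoor agreement on 5.2.2: wholly obtained → 13% available; preferential 13%; anti-dumping (Westmoor, 5.2): +17%; total 13% + 17% = 30%. → 30%.
Line B: textile-upper → 5.3; leather-soled → 5.3.3; ordinary → 5.3.3.2. Scheduled 17%. Dorestad agreement on 5.3: CTH met → 8% available; preferential 8%. → 8%.
Line C: rubber-upper → 5.2; leather-soled → 5.2.3; ankle boots → 5.2.3.3. Scheduled 28%. quota on 5.2.3.3 exhausted → over-quota 47%; Maristan agreement on 5.2.3.1: 5.2.3.3 not covered. → 47%.
Sum: 30% + 8% + 47% = 85%.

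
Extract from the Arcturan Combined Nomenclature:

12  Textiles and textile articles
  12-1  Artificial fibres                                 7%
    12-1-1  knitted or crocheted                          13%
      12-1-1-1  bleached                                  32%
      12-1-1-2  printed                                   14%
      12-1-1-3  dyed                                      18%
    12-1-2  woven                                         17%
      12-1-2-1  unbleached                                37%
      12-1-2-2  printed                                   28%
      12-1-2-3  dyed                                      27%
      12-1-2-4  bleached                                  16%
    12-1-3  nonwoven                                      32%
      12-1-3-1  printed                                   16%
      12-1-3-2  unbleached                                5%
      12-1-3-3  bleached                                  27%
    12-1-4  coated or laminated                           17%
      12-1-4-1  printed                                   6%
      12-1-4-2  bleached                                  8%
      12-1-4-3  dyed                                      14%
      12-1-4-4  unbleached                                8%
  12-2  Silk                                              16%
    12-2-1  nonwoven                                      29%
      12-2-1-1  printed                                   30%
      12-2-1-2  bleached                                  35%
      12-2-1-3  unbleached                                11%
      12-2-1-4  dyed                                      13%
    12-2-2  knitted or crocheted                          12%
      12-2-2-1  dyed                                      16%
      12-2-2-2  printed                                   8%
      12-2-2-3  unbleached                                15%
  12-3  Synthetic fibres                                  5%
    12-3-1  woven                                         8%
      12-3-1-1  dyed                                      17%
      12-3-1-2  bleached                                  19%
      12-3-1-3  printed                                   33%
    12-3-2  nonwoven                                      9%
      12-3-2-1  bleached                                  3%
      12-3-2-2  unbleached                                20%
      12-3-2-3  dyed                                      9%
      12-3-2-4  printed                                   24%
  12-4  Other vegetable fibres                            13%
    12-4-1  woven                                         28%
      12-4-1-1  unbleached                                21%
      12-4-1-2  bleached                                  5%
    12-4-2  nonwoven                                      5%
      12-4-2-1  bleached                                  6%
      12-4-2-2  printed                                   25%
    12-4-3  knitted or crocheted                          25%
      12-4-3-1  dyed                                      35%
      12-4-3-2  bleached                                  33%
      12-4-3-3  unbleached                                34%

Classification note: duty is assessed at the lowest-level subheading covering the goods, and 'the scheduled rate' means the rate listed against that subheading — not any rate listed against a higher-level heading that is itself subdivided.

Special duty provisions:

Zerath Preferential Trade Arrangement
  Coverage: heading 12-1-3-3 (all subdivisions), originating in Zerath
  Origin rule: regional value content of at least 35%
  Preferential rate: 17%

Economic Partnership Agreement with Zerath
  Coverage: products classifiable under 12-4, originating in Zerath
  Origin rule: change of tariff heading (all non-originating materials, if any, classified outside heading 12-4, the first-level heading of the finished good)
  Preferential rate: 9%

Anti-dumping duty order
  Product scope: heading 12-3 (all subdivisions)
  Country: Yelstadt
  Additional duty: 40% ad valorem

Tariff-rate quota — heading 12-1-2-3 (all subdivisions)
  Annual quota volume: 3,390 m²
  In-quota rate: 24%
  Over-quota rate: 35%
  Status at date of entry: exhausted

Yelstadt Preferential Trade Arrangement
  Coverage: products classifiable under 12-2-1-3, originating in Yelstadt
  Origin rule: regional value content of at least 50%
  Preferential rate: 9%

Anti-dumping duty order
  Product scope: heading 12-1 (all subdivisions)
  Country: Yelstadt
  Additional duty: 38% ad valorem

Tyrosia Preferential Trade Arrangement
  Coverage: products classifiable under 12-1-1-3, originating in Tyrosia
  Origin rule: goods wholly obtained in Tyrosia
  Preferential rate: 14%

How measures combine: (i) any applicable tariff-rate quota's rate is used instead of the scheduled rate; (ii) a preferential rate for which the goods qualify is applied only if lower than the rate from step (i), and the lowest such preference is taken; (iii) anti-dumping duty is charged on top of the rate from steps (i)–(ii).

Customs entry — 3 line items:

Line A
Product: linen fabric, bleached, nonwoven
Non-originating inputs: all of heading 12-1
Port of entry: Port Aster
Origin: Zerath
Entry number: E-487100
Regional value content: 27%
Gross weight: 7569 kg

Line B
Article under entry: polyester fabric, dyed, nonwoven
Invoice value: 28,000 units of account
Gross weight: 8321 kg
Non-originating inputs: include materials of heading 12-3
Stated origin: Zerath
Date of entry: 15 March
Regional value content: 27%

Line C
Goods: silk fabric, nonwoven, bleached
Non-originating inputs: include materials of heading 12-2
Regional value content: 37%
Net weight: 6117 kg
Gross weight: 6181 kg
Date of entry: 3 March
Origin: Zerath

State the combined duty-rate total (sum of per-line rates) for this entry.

50%

Line A: linen → 12-4; nonwoven → 12-4-2; bleached → 12-4-2-1. Scheduled 6%. Zerath agreement on 12-1-3-3: 12-4-2-1 not covered; Zerath agreement on 12-4: CTH met → 9% available; preference 9% not lower than 6% → no reduction. → 6%.
Line B: polyester → 12-3; nonwoven → 12-3-2; dyed → 12-3-2-3. Scheduled 9%. Zerath agreement on 12-1-3-3: 12-3-2-3 not covered; Zerath agreement on 12-4: 12-3-2-3 not covered. → 9%.
Line C: silk → 12-2; nonwoven → 12-2-1; bleached → 12-2-1-2. Scheduled 35%. Zerath agreement on 12-1-3-3: 12-2-1-2 not covered; Zerath agreement on 12-4: 12-2-1-2 not covered. → 35%.
Sum: 6% + 9% + 35% = 50%.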